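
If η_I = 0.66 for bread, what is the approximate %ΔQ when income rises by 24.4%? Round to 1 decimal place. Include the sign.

16.1%

%ΔQ ≈ η × %ΔI = 0.66 × 24.4% = 16.1%.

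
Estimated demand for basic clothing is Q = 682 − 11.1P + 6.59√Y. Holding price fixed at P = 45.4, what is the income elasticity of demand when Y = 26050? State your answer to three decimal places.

At P = 45.4, Y = 26050: Q = 1241.687.
Holding P constant, ∂Q/∂Y = 6.59/(2√Y) = 0.0204151.
η_Y = (∂Q/∂Y)·(Y/Q) = 0.0204151 × (26050/1241.687) = 0.428.

0.428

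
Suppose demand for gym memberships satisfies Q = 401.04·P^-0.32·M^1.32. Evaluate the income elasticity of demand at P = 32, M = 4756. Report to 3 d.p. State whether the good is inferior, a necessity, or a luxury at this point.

For a multiplicative demand Q = A·P^α·M^β, the income elasticity is β everywhere.
Here β = 1.32, so η = 1.320.
Since η > 1, this is a luxury.

1.320 (luxury)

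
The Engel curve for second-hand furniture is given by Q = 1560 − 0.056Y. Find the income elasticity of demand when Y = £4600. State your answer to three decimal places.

At Y = 4600: Q = 1302.400.
dQ/dY = −0.056.
η = (dQ/dY)·(Y/Q) = -0.056 × (4600/1302.400) = -0.198.

-0.198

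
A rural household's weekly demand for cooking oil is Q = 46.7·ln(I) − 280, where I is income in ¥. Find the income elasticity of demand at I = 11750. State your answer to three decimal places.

At I = 11750: Q = 157.654.
dQ/dI = 46.7/I = 0.00397447 at this income.
η = (dQ/dI)·(I/Q) = 0.00397447 × (11750/157.654) = 0.296.

0.296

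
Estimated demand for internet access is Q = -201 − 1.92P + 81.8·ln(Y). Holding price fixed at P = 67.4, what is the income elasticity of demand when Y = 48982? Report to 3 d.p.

0.148

At P = 67.4, Y = 48982: Q = 552.967.
Holding P constant, ∂Q/∂Y = 81.8/Y = 0.00167.
η_Y = (∂Q/∂Y)·(Y/Q) = 0.00167 × (48982/552.967) = 0.148.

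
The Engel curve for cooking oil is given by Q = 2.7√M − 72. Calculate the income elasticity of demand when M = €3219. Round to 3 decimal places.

At M = 3219: Q = 81.188.
dQ/dM = 2.7/(2√M) = 0.0237943 at this income.
η = (dQ/dM)·(M/Q) = 0.0237943 × (3219/81.188) = 0.943.

0.943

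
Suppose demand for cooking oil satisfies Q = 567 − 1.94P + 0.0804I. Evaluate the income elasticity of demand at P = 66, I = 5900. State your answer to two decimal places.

0.52

At P = 66, I = 5900: Q = 913.320.
Holding P constant, ∂Q/∂I = 0.0804.
η_I = (∂Q/∂I)·(I/Q) = 0.0804 × (5900/913.320) = 0.52.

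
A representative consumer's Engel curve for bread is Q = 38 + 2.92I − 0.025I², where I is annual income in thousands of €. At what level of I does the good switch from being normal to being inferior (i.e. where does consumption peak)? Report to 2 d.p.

dQ/dI = 2.92 − 0.05I.
The good is inferior where dQ/dI < 0. Setting dQ/dI = 0 gives I = 2.92 / 0.05 = 58.40.

58.40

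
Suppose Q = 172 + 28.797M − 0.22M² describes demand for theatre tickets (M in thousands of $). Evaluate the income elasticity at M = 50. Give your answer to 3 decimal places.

0.320

At M = 50: Q = 1061.8500.
dQ/dM = 28.797 − 0.44M = 6.79700.
η = (dQ/dM)·(M/Q) = 6.79700 × (50/1061.8500) = 0.320.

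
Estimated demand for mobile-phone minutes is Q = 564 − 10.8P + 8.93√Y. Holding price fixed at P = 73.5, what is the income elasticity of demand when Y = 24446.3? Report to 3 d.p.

At P = 73.5, Y = 24446.3: Q = 1166.433.
Holding P constant, ∂Q/∂Y = 8.93/(2√Y) = 0.0285572.
η_Y = (∂Q/∂Y)·(Y/Q) = 0.0285572 × (24446.3/1166.433) = 0.599.

0.599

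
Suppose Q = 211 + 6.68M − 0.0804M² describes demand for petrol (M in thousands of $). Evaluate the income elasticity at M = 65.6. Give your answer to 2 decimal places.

-0.84

At M = 65.6: Q = 303.2179.
dQ/dM = 6.68 − 0.1608M = -3.86848.
η = (dQ/dM)·(M/Q) = -3.86848 × (65.6/303.2179) = -0.84.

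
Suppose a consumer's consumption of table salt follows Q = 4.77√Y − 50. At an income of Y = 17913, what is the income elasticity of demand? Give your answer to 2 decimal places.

At Y = 17913: Q = 588.414.
dQ/dY = 4.77/(2√Y) = 0.0178199 at this income.
η = (dQ/dY)·(Y/Q) = 0.0178199 × (17913/588.414) = 0.54.

0.54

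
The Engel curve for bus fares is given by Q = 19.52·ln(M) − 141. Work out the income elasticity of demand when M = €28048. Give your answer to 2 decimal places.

At M = 28048: Q = 58.917.
dQ/dM = 19.52/M = 0.00069595 at this income.
η = (dQ/dM)·(M/Q) = 0.00069595 × (28048/58.917) = 0.33.

0.33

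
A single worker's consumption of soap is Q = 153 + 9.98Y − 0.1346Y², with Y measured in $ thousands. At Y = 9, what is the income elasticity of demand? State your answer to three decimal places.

0.293

At Y = 9: Q = 231.9174.
dQ/dY = 9.98 − 0.2692Y = 7.55720.
η = (dQ/dY)·(Y/Q) = 7.55720 × (9/231.9174) = 0.293.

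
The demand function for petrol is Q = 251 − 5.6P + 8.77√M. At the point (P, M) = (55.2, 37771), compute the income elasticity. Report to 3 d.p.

At P = 55.2, M = 37771: Q = 1646.309.
Holding P constant, ∂Q/∂M = 8.77/(2√M) = 0.0225627.
η_M = (∂Q/∂M)·(M/Q) = 0.0225627 × (37771/1646.309) = 0.518.

0.518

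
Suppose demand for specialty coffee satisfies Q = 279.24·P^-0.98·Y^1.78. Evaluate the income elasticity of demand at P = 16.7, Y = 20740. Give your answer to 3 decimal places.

1.780

For a multiplicative demand Q = A·P^α·Y^β, the income elasticity is β everywhere.
Here β = 1.78, so η = 1.780.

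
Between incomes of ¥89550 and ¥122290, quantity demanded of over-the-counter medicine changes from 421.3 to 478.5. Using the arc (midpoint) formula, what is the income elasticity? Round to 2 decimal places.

0.41

ΔQ = 478.5 − 421.3 = 57.2; midpoint Q̄ = (421.3 + 478.5)/2 = 449.9.
ΔI = 122290 − 89550 = 32740; midpoint Ī = (89550 + 122290)/2 = 105920.
η = (ΔQ/Q̄) ÷ (ΔI/Ī) = (57.2/449.9) ÷ (32740/105920) = 0.41.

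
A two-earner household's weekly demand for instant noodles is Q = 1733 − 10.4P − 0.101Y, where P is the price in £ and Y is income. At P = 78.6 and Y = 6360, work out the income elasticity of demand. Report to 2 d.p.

-2.35

At P = 78.6, Y = 6360: Q = 273.200.
Holding P constant, ∂Q/∂Y = −0.101.
η_Y = (∂Q/∂Y)·(Y/Q) = -0.101 × (6360/273.200) = -2.35.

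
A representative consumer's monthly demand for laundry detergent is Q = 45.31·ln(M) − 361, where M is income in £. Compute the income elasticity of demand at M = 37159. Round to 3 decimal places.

At M = 37159: Q = 115.795.
dQ/dM = 45.31/M = 0.00121935 at this income.
η = (dQ/dM)·(M/Q) = 0.00121935 × (37159/115.795) = 0.391.

0.391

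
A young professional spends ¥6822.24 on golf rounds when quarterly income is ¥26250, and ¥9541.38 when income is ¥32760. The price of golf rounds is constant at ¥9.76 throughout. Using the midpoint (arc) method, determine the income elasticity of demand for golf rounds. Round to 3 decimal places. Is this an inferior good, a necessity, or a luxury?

With a constant price, Q₁ = 6822.24/9.76 = 699.000 and Q₂ = 9541.38/9.76 = 977.600 (equivalently, work directly with expenditure since P cancels).
Midpoint %ΔQ = (9541.38 − 6822.24)/8181.81 = 0.33234; midpoint %ΔI = (32760 − 26250)/29505 = 0.22064.
η = 0.33234 / 0.22064 = 1.506.
η > 1 ⇒ luxury.

1.506 (luxury)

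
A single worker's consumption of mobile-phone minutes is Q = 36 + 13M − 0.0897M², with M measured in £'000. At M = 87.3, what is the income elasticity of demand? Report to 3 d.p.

At M = 87.3: Q = 487.2703.
dQ/dM = 13 − 0.1794M = -2.66162.
η = (dQ/dM)·(M/Q) = -2.66162 × (87.3/487.2703) = -0.477.

-0.477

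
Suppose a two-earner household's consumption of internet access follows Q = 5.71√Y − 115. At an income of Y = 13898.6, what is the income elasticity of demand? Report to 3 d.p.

At Y = 13898.6: Q = 558.165.
dQ/dY = 5.71/(2√Y) = 0.024217 at this income.
η = (dQ/dY)·(Y/Q) = 0.024217 × (13898.6/558.165) = 0.603.

0.603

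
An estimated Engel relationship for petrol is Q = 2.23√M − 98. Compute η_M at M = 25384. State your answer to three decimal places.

0.690

At M = 25384: Q = 257.292.
dQ/dM = 2.23/(2√M) = 0.00699834 at this income.
η = (dQ/dM)·(M/Q) = 0.00699834 × (25384/257.292) = 0.690.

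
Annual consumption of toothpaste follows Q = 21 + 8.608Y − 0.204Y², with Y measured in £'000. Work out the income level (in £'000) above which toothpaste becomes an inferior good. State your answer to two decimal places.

dQ/dY = 8.608 − 0.408Y.
The good is inferior where dQ/dY < 0. Setting dQ/dY = 0 gives Y = 8.608 / 0.408 = 21.10.

21.10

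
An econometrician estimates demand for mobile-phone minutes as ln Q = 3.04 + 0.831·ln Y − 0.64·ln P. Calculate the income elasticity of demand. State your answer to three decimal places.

0.831

In a log-linear demand, the coefficient on ln Y is the income elasticity.
So η = 0.831.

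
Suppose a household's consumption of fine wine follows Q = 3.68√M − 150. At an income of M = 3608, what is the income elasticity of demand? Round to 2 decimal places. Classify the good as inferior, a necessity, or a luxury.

1.56 (luxury)

At M = 3608: Q = 71.045.
dQ/dM = 3.68/(2√M) = 0.0306326 at this income.
η = (dQ/dM)·(M/Q) = 0.0306326 × (3608/71.045) = 1.56.
Since η > 1, the good is a luxury.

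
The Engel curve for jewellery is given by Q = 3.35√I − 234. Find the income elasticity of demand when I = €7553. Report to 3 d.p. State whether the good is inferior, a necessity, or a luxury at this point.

2.548 (luxury)

At I = 7553: Q = 57.142.
dQ/dI = 3.35/(2√I) = 0.0192733 at this income.
η = (dQ/dI)·(I/Q) = 0.0192733 × (7553/57.142) = 2.548.
Since η > 1, the good is a luxury.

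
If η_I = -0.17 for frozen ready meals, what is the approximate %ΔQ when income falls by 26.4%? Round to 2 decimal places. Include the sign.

4.49%

%ΔQ ≈ η × %ΔI = -0.17 × (-26.4%) = 4.49%.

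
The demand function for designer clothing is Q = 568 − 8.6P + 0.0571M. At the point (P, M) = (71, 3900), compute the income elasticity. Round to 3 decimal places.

At P = 71, M = 3900: Q = 180.090.
Holding P constant, ∂Q/∂M = 0.0571.
η_M = (∂Q/∂M)·(M/Q) = 0.0571 × (3900/180.090) = 1.237.

1.237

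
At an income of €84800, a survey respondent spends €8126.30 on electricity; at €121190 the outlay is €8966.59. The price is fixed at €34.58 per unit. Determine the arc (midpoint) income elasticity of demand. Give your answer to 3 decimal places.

0.278

With a constant price, Q₁ = 8126.30/34.58 = 235.000 and Q₂ = 8966.59/34.58 = 259.300 (equivalently, work directly with expenditure since P cancels).
Midpoint %ΔQ = (8966.59 − 8126.30)/8546.45 = 0.09832; midpoint %ΔI = (121190 − 84800)/102995 = 0.35332.
η = 0.09832 / 0.35332 = 0.278.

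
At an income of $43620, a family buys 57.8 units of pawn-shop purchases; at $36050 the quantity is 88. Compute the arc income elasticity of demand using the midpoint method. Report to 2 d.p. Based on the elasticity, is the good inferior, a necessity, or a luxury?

-2.18 (inferior good)

ΔQ = 88 − 57.8 = 30.2; midpoint Q̄ = (57.8 + 88)/2 = 72.9.
ΔI = 36050 − 43620 = -7570; midpoint Ī = (43620 + 36050)/2 = 39835.
η = (ΔQ/Q̄) ÷ (ΔI/Ī) = (30.2/72.9) ÷ (-7570/39835) = -2.18.
η < 0 ⇒ inferior good.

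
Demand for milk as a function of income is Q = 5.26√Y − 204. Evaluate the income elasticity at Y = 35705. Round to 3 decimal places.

At Y = 35705: Q = 789.917.
dQ/dY = 5.26/(2√Y) = 0.0139185 at this income.
η = (dQ/dY)·(Y/Q) = 0.0139185 × (35705/789.917) = 0.629.

0.629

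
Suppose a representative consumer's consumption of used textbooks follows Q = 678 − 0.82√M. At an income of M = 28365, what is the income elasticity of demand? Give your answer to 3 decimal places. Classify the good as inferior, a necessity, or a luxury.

At M = 28365: Q = 539.896.
dQ/dM = -0.82/(2√M) = -0.0024344 at this income.
η = (dQ/dM)·(M/Q) = -0.0024344 × (28365/539.896) = -0.128.
Since η < 0, the good is an inferior good.

-0.128 (inferior good)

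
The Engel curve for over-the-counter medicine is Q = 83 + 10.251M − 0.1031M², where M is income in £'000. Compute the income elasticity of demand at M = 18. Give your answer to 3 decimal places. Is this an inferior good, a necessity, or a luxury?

At M = 18: Q = 234.1136.
dQ/dM = 10.251 − 0.2062M = 6.53940.
η = (dQ/dM)·(M/Q) = 6.53940 × (18/234.1136) = 0.503.
0 < η < 1 ⇒ necessity.

0.503 (necessity)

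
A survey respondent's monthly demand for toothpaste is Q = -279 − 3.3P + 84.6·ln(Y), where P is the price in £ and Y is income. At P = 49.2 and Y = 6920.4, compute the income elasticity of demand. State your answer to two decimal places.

0.28

At P = 49.2, Y = 6920.4: Q = 306.693.
Holding P constant, ∂Q/∂Y = 84.6/Y = 0.0122247.
η_Y = (∂Q/∂Y)·(Y/Q) = 0.0122247 × (6920.4/306.693) = 0.28.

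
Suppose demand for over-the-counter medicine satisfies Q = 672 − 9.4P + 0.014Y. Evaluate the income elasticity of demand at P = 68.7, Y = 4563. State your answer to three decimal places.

0.709

At P = 68.7, Y = 4563: Q = 90.102.
Holding P constant, ∂Q/∂Y = 0.014.
η_Y = (∂Q/∂Y)·(Y/Q) = 0.014 × (4563/90.102) = 0.709.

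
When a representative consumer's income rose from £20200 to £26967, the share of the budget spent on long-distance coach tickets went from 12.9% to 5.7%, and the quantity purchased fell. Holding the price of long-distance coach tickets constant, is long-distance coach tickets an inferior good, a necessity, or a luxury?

Quantity demanded falls as income rises, so η < 0.

inferior good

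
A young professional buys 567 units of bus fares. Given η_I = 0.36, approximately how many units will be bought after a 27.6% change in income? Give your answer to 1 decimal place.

623.3

%ΔQ ≈ η × %ΔI = 0.36 × 27.6% = 9.936%.
New Q ≈ 567 × (1 + 0.09936) = 623.3.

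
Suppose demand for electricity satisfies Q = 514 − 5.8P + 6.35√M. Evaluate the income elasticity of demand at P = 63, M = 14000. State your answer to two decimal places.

At P = 63, M = 14000: Q = 899.942.
Holding P constant, ∂Q/∂M = 6.35/(2√M) = 0.0268336.
η_M = (∂Q/∂M)·(M/Q) = 0.0268336 × (14000/899.942) = 0.42.

0.42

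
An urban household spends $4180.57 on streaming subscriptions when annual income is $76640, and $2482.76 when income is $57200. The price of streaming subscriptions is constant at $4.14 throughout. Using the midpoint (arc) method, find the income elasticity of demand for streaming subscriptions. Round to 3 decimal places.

With a constant price, Q₁ = 4180.57/4.14 = 1009.800 and Q₂ = 2482.76/4.14 = 599.700 (equivalently, work directly with expenditure since P cancels).
Midpoint %ΔQ = (2482.76 − 4180.57)/3331.67 = -0.50960; midpoint %ΔI = (57200 − 76640)/66920 = -0.29050.
η = -0.50960 / -0.29050 = 1.754.

1.754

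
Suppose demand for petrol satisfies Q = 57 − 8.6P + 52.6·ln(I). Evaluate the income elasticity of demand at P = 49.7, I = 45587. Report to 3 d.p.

At P = 49.7, I = 45587: Q = 193.840.
Holding P constant, ∂Q/∂I = 52.6/I = 0.00115384.
η_I = (∂Q/∂I)·(I/Q) = 0.00115384 × (45587/193.840) = 0.271.

0.271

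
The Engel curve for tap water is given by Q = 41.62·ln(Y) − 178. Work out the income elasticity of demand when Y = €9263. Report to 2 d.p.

0.21

At Y = 9263: Q = 202.148.
dQ/dY = 41.62/Y = 0.00449314 at this income.
η = (dQ/dY)·(Y/Q) = 0.00449314 × (9263/202.148) = 0.21.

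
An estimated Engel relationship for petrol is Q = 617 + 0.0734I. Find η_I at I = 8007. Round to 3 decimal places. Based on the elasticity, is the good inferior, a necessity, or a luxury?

At I = 8007: Q = 1204.714.
dQ/dI = 0.0734.
η = (dQ/dI)·(I/Q) = 0.0734 × (8007/1204.714) = 0.488.
Since 0 < η < 1, the good is a necessity.

0.488 (necessity)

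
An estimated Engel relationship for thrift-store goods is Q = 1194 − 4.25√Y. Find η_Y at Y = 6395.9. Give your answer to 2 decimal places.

At Y = 6395.9: Q = 854.109.
dQ/dY = -4.25/(2√Y) = -0.026571 at this income.
η = (dQ/dY)·(Y/Q) = -0.026571 × (6395.9/854.109) = -0.20.

-0.20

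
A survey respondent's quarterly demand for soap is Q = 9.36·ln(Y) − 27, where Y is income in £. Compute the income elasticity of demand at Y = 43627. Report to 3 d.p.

At Y = 43627: Q = 72.997.
dQ/dY = 9.36/Y = 0.000214546 at this income.
η = (dQ/dY)·(Y/Q) = 0.000214546 × (43627/72.997) = 0.128.

0.128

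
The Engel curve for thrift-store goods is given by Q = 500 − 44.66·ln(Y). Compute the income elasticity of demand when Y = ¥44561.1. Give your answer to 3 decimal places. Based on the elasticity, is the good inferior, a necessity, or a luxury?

-2.036 (inferior good)

At Y = 44561.1: Q = 21.932.
dQ/dY = -44.66/Y = -0.00100222 at this income.
η = (dQ/dY)·(Y/Q) = -0.00100222 × (44561.1/21.932) = -2.036.
Since η < 0, the good is an inferior good.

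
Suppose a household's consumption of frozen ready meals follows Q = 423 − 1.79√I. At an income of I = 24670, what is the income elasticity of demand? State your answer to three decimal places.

-0.991

At I = 24670: Q = 141.850.
dQ/dI = -1.79/(2√I) = -0.00569821 at this income.
η = (dQ/dI)·(I/Q) = -0.00569821 × (24670/141.850) = -0.991.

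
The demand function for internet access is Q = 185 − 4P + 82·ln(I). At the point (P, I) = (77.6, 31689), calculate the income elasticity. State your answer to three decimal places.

0.113

At P = 77.6, I = 31689: Q = 724.425.
Holding P constant, ∂Q/∂I = 82/I = 0.00258765.
η_I = (∂Q/∂I)·(I/Q) = 0.00258765 × (31689/724.425) = 0.113.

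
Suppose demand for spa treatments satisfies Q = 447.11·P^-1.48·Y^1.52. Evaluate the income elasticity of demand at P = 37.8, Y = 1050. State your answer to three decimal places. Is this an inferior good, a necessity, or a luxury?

For a multiplicative demand Q = A·P^α·Y^β, the income elasticity is β everywhere.
Here β = 1.52, so η = 1.520.
Since η > 1, this is a luxury.

1.520 (luxury)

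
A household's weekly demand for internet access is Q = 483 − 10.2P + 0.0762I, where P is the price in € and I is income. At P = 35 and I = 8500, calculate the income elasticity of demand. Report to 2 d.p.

At P = 35, I = 8500: Q = 773.700.
Holding P constant, ∂Q/∂I = 0.0762.
η_I = (∂Q/∂I)·(I/Q) = 0.0762 × (8500/773.700) = 0.84.

0.84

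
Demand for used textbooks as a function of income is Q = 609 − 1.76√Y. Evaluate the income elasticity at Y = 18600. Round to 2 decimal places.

-0.33

At Y = 18600: Q = 368.968.
dQ/dY = -1.76/(2√Y) = -0.00645247 at this income.
η = (dQ/dY)·(Y/Q) = -0.00645247 × (18600/368.968) = -0.33.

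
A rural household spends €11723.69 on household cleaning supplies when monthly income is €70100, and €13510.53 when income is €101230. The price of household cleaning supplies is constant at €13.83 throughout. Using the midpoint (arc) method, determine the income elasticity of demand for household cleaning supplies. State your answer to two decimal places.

0.39

With a constant price, Q₁ = 11723.69/13.83 = 847.700 and Q₂ = 13510.53/13.83 = 976.900 (equivalently, work directly with expenditure since P cancels).
Midpoint %ΔQ = (13510.53 − 11723.69)/12617.11 = 0.14162; midpoint %ΔI = (101230 − 70100)/85665 = 0.36339.
η = 0.14162 / 0.36339 = 0.39.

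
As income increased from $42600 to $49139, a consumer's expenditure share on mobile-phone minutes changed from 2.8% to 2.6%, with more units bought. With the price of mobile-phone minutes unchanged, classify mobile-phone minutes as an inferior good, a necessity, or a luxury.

Quantity rises but the budget share falls as income rises, so 0 < η < 1.

necessity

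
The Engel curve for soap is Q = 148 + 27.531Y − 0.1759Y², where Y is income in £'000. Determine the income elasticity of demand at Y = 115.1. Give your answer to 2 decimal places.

At Y = 115.1: Q = 986.4931.
dQ/dY = 27.531 − 0.3518Y = -12.96118.
η = (dQ/dY)·(Y/Q) = -12.96118 × (115.1/986.4931) = -1.51.

-1.51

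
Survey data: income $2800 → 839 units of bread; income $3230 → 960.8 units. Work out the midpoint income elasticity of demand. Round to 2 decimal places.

0.95

ΔQ = 960.8 − 839 = 121.8; midpoint Q̄ = (839 + 960.8)/2 = 899.9.
ΔI = 3230 − 2800 = 430; midpoint Ī = (2800 + 3230)/2 = 3015.
η = (ΔQ/Q̄) ÷ (ΔI/Ī) = (121.8/899.9) ÷ (430/3015) = 0.95.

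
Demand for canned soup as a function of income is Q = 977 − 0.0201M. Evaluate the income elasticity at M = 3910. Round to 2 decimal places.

At M = 3910: Q = 898.409.
dQ/dM = −0.0201.
η = (dQ/dM)·(M/Q) = -0.0201 × (3910/898.409) = -0.09.

-0.09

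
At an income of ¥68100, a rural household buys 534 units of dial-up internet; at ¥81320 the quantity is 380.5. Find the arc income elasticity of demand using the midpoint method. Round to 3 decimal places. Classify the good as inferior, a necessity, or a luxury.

ΔQ = 380.5 − 534 = -153.5; midpoint Q̄ = (534 + 380.5)/2 = 457.25.
ΔI = 81320 − 68100 = 13220; midpoint Ī = (68100 + 81320)/2 = 74710.
η = (ΔQ/Q̄) ÷ (ΔI/Ī) = (-153.5/457.25) ÷ (13220/74710) = -1.897.
η < 0 ⇒ inferior good.

-1.897 (inferior good)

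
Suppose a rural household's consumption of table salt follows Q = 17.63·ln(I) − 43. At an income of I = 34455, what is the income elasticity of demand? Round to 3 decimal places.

At I = 34455: Q = 141.188.
dQ/dI = 17.63/I = 0.000511682 at this income.
η = (dQ/dI)·(I/Q) = 0.000511682 × (34455/141.188) = 0.125.

0.125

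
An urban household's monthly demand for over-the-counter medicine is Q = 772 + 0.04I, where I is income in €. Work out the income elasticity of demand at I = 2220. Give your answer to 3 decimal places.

0.103

At I = 2220: Q = 860.800.
dQ/dI = 0.04.
η = (dQ/dI)·(I/Q) = 0.04 × (2220/860.800) = 0.103.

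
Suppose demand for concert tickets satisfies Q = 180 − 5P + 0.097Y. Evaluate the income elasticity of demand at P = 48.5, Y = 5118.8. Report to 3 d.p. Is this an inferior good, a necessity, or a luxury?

1.144 (luxury)

At P = 48.5, Y = 5118.8: Q = 434.024.
Holding P constant, ∂Q/∂Y = 0.097.
η_Y = (∂Q/∂Y)·(Y/Q) = 0.097 × (5118.8/434.024) = 1.144.
Since η > 1, this is a luxury.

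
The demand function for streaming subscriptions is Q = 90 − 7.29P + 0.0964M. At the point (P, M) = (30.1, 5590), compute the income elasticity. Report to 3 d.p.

1.316

At P = 30.1, M = 5590: Q = 409.447.
Holding P constant, ∂Q/∂M = 0.0964.
η_M = (∂Q/∂M)·(M/Q) = 0.0964 × (5590/409.447) = 1.316.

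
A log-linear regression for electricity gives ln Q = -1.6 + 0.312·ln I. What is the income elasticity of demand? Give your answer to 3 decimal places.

0.312

In a log-linear demand, the coefficient on ln I is the income elasticity.
So η = 0.312.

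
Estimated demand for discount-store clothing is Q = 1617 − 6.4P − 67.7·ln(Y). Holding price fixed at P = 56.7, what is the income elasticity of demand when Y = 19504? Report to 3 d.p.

-0.116

At P = 56.7, Y = 19504: Q = 585.354.
Holding P constant, ∂Q/∂Y = -67.7/Y = -0.00347108.
η_Y = (∂Q/∂Y)·(Y/Q) = -0.00347108 × (19504/585.354) = -0.116.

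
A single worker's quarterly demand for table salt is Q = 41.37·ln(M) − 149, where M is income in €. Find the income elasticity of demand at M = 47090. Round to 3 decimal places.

At M = 47090: Q = 296.134.
dQ/dM = 41.37/M = 0.00087853 at this income.
η = (dQ/dM)·(M/Q) = 0.00087853 × (47090/296.134) = 0.140.

0.140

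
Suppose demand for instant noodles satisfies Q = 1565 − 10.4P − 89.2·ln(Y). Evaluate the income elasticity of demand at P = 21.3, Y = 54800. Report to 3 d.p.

At P = 21.3, Y = 54800: Q = 370.179.
Holding P constant, ∂Q/∂Y = -89.2/Y = -0.00162774.
η_Y = (∂Q/∂Y)·(Y/Q) = -0.00162774 × (54800/370.179) = -0.241.

-0.241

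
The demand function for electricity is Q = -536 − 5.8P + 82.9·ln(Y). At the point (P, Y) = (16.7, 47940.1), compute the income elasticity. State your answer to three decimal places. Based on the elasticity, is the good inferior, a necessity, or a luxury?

0.318 (necessity)

At P = 16.7, Y = 47940.1: Q = 260.612.
Holding P constant, ∂Q/∂Y = 82.9/Y = 0.00172924.
η_Y = (∂Q/∂Y)·(Y/Q) = 0.00172924 × (47940.1/260.612) = 0.318.
Since 0 < η < 1, this is a necessity.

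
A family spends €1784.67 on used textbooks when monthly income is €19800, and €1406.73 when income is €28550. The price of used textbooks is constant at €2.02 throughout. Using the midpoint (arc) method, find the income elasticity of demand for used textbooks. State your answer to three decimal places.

-0.654

With a constant price, Q₁ = 1784.67/2.02 = 883.500 and Q₂ = 1406.73/2.02 = 696.401 (equivalently, work directly with expenditure since P cancels).
Midpoint %ΔQ = (1406.73 − 1784.67)/1595.70 = -0.23685; midpoint %ΔI = (28550 − 19800)/24175 = 0.36194.
η = -0.23685 / 0.36194 = -0.654.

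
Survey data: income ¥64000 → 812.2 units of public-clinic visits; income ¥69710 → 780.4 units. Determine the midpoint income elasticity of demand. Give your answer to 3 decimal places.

-0.468

ΔQ = 780.4 − 812.2 = -31.8; midpoint Q̄ = (812.2 + 780.4)/2 = 796.3.
ΔI = 69710 − 64000 = 5710; midpoint Ī = (64000 + 69710)/2 = 66855.
η = (ΔQ/Q̄) ÷ (ΔI/Ī) = (-31.8/796.3) ÷ (5710/66855) = -0.468.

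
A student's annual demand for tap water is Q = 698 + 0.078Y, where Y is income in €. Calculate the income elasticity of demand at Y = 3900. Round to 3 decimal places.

0.304

At Y = 3900: Q = 1002.200.
dQ/dY = 0.078.
η = (dQ/dY)·(Y/Q) = 0.078 × (3900/1002.200) = 0.304.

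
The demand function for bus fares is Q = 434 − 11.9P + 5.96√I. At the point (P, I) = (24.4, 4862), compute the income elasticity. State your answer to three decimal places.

0.372

At P = 24.4, I = 4862: Q = 559.219.
Holding P constant, ∂Q/∂I = 5.96/(2√I) = 0.0427375.
η_I = (∂Q/∂I)·(I/Q) = 0.0427375 × (4862/559.219) = 0.372.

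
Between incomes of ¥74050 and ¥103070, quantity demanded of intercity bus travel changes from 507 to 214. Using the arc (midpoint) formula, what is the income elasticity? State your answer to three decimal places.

ΔQ = 214 − 507 = -293; midpoint Q̄ = (507 + 214)/2 = 360.5.
ΔI = 103070 − 74050 = 29020; midpoint Ī = (74050 + 103070)/2 = 88560.
η = (ΔQ/Q̄) ÷ (ΔI/Ī) = (-293/360.5) ÷ (29020/88560) = -2.480.

-2.480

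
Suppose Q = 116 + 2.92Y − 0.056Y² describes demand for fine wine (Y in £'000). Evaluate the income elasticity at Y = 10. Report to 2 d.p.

At Y = 10: Q = 139.6000.
dQ/dY = 2.92 − 0.112Y = 1.80000.
η = (dQ/dY)·(Y/Q) = 1.80000 × (10/139.6000) = 0.13.

0.13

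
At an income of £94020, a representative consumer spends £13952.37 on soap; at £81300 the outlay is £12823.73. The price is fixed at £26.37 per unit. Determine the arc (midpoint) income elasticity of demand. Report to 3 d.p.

With a constant price, Q₁ = 13952.37/26.37 = 529.100 and Q₂ = 12823.73/26.37 = 486.300 (equivalently, work directly with expenditure since P cancels).
Midpoint %ΔQ = (12823.73 − 13952.37)/13388.05 = -0.08430; midpoint %ΔI = (81300 − 94020)/87660 = -0.14511.
η = -0.08430 / -0.14511 = 0.581.

0.581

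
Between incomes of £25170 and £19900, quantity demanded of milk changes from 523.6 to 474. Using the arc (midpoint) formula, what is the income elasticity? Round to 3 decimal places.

0.425

ΔQ = 474 − 523.6 = -49.6; midpoint Q̄ = (523.6 + 474)/2 = 498.8.
ΔI = 19900 − 25170 = -5270; midpoint Ī = (25170 + 19900)/2 = 22535.
η = (ΔQ/Q̄) ÷ (ΔI/Ī) = (-49.6/498.8) ÷ (-5270/22535) = 0.425.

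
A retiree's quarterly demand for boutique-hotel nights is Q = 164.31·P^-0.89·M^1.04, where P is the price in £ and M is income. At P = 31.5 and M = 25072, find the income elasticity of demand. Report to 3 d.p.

For a multiplicative demand Q = A·P^α·M^β, the income elasticity is β everywhere.
Here β = 1.04, so η = 1.040.

1.040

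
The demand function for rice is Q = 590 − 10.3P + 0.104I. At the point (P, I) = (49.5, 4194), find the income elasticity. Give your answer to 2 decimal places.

At P = 49.5, I = 4194: Q = 516.326.
Holding P constant, ∂Q/∂I = 0.104.
η_I = (∂Q/∂I)·(I/Q) = 0.104 × (4194/516.326) = 0.84.

0.84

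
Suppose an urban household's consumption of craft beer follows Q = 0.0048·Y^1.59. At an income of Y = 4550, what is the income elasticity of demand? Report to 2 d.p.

For Q = A·Y^β the income elasticity is constant and equal to β.
Here β = 1.59, so η = 1.59.

1.59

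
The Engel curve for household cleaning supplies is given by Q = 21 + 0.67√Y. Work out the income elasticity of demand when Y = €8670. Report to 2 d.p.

At Y = 8670: Q = 83.386.
dQ/dY = 0.67/(2√Y) = 0.00359779 at this income.
η = (dQ/dY)·(Y/Q) = 0.00359779 × (8670/83.386) = 0.37.

0.37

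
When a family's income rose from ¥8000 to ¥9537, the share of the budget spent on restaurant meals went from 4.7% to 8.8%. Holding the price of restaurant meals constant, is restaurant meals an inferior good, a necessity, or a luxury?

luxury

The budget share rises as income rises, so η > 1.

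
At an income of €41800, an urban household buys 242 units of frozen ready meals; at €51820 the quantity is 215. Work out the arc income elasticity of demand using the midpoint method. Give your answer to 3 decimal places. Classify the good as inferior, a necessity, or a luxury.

ΔQ = 215 − 242 = -27; midpoint Q̄ = (242 + 215)/2 = 228.5.
ΔI = 51820 − 41800 = 10020; midpoint Ī = (41800 + 51820)/2 = 46810.
η = (ΔQ/Q̄) ÷ (ΔI/Ī) = (-27/228.5) ÷ (10020/46810) = -0.552.
η < 0 ⇒ inferior good.

-0.552 (inferior good)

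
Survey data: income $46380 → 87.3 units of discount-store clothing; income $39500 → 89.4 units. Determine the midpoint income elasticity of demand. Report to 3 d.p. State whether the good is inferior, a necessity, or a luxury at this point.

-0.148 (inferior good)

ΔQ = 89.4 − 87.3 = 2.1; midpoint Q̄ = (87.3 + 89.4)/2 = 88.35.
ΔI = 39500 − 46380 = -6880; midpoint Ī = (46380 + 39500)/2 = 42940.
η = (ΔQ/Q̄) ÷ (ΔI/Ī) = (2.1/88.35) ÷ (-6880/42940) = -0.148.
η < 0 ⇒ inferior good.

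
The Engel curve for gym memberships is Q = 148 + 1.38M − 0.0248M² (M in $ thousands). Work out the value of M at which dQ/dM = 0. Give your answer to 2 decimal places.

27.82

dQ/dM = 1.38 − 0.0496M.
The good is inferior where dQ/dM < 0. Setting dQ/dM = 0 gives M = 1.38 / 0.0496 = 27.82.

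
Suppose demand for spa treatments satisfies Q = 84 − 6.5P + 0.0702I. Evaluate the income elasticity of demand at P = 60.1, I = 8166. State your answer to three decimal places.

2.150

At P = 60.1, I = 8166: Q = 266.603.
Holding P constant, ∂Q/∂I = 0.0702.
η_I = (∂Q/∂I)·(I/Q) = 0.0702 × (8166/266.603) = 2.150.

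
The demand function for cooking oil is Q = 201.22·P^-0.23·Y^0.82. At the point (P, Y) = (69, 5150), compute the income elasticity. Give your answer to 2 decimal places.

For a multiplicative demand Q = A·P^α·Y^β, the income elasticity is β everywhere.
Here β = 0.82, so η = 0.82.

0.82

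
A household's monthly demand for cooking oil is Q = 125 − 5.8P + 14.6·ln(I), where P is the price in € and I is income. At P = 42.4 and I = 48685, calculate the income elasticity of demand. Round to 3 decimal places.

0.398

At P = 42.4, I = 48685: Q = 36.660.
Holding P constant, ∂Q/∂I = 14.6/I = 0.000299887.
η_I = (∂Q/∂I)·(I/Q) = 0.000299887 × (48685/36.660) = 0.398.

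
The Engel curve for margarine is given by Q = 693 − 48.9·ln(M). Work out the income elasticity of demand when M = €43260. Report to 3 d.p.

At M = 43260: Q = 170.993.
dQ/dM = -48.9/M = -0.00113037 at this income.
η = (dQ/dM)·(M/Q) = -0.00113037 × (43260/170.993) = -0.286.

-0.286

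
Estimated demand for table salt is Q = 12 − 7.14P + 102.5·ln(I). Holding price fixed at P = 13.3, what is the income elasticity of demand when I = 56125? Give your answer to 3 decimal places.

0.099

At P = 13.3, I = 56125: Q = 1037.910.
Holding P constant, ∂Q/∂I = 102.5/I = 0.00182628.
η_I = (∂Q/∂I)·(I/Q) = 0.00182628 × (56125/1037.910) = 0.099.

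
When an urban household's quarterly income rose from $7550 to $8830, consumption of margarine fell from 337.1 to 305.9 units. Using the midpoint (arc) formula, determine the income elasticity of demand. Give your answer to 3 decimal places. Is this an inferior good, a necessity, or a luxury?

ΔQ = 305.9 − 337.1 = -31.2; midpoint Q̄ = (337.1 + 305.9)/2 = 321.5.
ΔI = 8830 − 7550 = 1280; midpoint Ī = (7550 + 8830)/2 = 8190.
η = (ΔQ/Q̄) ÷ (ΔI/Ī) = (-31.2/321.5) ÷ (1280/8190) = -0.621.
η < 0 ⇒ inferior good.

-0.621 (inferior good)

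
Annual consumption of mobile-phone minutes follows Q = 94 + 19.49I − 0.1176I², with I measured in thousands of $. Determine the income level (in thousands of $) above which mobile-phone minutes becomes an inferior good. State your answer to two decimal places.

dQ/dI = 19.49 − 0.2352I.
The good is inferior where dQ/dI < 0. Setting dQ/dI = 0 gives I = 19.49 / 0.2352 = 82.87.

82.87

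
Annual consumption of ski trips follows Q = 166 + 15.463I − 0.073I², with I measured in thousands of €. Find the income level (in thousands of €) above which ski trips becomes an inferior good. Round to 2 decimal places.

105.91

dQ/dI = 15.463 − 0.146I.
The good is inferior where dQ/dI < 0. Setting dQ/dI = 0 gives I = 15.463 / 0.146 = 105.91.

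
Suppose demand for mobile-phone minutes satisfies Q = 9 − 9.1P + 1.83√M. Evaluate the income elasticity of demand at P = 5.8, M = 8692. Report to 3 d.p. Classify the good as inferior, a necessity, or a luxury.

0.673 (necessity)

At P = 5.8, M = 8692: Q = 126.833.
Holding P constant, ∂Q/∂M = 1.83/(2√M) = 0.00981434.
η_M = (∂Q/∂M)·(M/Q) = 0.00981434 × (8692/126.833) = 0.673.
Since 0 < η < 1, this is a necessity.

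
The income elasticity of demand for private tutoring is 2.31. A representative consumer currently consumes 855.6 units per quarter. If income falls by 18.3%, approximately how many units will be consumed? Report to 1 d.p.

%ΔQ ≈ η × %ΔI = 2.31 × (-18.3%) = -42.273%.
New Q ≈ 855.6 × (1 − 0.42273) = 493.9.

493.9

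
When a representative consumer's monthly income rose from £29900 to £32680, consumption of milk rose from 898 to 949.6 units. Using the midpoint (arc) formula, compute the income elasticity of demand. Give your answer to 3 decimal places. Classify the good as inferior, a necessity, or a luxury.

ΔQ = 949.6 − 898 = 51.6; midpoint Q̄ = (898 + 949.6)/2 = 923.8.
ΔI = 32680 − 29900 = 2780; midpoint Ī = (29900 + 32680)/2 = 31290.
η = (ΔQ/Q̄) ÷ (ΔI/Ī) = (51.6/923.8) ÷ (2780/31290) = 0.629.
0 < η < 1 ⇒ necessity.

0.629 (necessity)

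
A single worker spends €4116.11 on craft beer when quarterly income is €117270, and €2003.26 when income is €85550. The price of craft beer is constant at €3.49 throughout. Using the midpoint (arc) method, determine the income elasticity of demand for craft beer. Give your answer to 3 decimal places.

2.208

With a constant price, Q₁ = 4116.11/3.49 = 1179.401 and Q₂ = 2003.26/3.49 = 574.000 (equivalently, work directly with expenditure since P cancels).
Midpoint %ΔQ = (2003.26 − 4116.11)/3059.69 = -0.69054; midpoint %ΔI = (85550 − 117270)/101410 = -0.31279.
η = -0.69054 / -0.31279 = 2.208.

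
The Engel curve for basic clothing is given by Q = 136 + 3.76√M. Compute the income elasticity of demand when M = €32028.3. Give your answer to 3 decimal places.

At M = 32028.3: Q = 808.907.
dQ/dM = 3.76/(2√M) = 0.0105049 at this income.
η = (dQ/dM)·(M/Q) = 0.0105049 × (32028.3/808.907) = 0.416.

0.416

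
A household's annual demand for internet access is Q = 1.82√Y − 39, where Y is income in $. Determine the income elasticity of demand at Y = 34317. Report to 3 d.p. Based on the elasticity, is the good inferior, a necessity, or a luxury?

0.565 (necessity)

At Y = 34317: Q = 298.152.
dQ/dY = 1.82/(2√Y) = 0.00491232 at this income.
η = (dQ/dY)·(Y/Q) = 0.00491232 × (34317/298.152) = 0.565.
Since 0 < η < 1, the good is a necessity.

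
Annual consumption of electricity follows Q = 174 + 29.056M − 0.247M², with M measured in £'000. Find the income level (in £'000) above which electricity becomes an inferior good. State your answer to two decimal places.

dQ/dM = 29.056 − 0.494M.
The good is inferior where dQ/dM < 0. Setting dQ/dM = 0 gives M = 29.056 / 0.494 = 58.82.

58.82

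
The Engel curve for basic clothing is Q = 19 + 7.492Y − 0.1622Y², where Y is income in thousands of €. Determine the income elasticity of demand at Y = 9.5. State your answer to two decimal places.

At Y = 9.5: Q = 75.5355.
dQ/dY = 7.492 − 0.3244Y = 4.41020.
η = (dQ/dY)·(Y/Q) = 4.41020 × (9.5/75.5355) = 0.55.

0.55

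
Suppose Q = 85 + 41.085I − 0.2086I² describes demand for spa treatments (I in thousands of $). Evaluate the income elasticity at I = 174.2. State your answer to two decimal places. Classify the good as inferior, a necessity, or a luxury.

-6.03 (inferior good)

At I = 174.2: Q = 911.9065.
dQ/dI = 41.085 − 0.4172I = -31.59124.
η = (dQ/dI)·(I/Q) = -31.59124 × (174.2/911.9065) = -6.03.
η < 0 ⇒ inferior good.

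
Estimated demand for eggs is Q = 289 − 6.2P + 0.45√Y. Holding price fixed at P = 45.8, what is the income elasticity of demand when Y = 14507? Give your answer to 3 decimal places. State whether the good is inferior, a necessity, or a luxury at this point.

At P = 45.8, Y = 14507: Q = 59.240.
Holding P constant, ∂Q/∂Y = 0.45/(2√Y) = 0.00186807.
η_Y = (∂Q/∂Y)·(Y/Q) = 0.00186807 × (14507/59.240) = 0.457.
Since 0 < η < 1, this is a necessity.

0.457 (necessity)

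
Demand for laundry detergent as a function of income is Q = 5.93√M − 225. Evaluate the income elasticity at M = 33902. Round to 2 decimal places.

At M = 33902: Q = 866.861.
dQ/dM = 5.93/(2√M) = 0.0161032 at this income.
η = (dQ/dM)·(M/Q) = 0.0161032 × (33902/866.861) = 0.63.

0.63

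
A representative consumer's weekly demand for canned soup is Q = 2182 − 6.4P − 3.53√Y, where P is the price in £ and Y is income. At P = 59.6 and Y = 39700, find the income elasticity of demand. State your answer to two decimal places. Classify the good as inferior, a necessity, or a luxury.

-0.32 (inferior good)

At P = 59.6, Y = 39700: Q = 1097.212.
Holding P constant, ∂Q/∂Y = -3.53/(2√Y) = -0.00885828.
η_Y = (∂Q/∂Y)·(Y/Q) = -0.00885828 × (39700/1097.212) = -0.32.
Since η < 0, this is an inferior good.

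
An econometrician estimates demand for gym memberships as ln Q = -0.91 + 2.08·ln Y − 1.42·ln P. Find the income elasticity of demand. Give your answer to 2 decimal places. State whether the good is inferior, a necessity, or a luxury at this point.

2.08 (luxury)

In a log-linear demand, the coefficient on ln Y is the income elasticity.
So η = 2.08.
η > 1 ⇒ luxury.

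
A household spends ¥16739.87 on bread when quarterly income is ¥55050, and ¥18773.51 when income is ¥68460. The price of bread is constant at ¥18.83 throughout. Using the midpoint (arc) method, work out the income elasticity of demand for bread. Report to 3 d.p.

0.527

With a constant price, Q₁ = 16739.87/18.83 = 889.000 and Q₂ = 18773.51/18.83 = 997.000 (equivalently, work directly with expenditure since P cancels).
Midpoint %ΔQ = (18773.51 − 16739.87)/17756.69 = 0.11453; midpoint %ΔI = (68460 − 55050)/61755 = 0.21715.
η = 0.11453 / 0.21715 = 0.527.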